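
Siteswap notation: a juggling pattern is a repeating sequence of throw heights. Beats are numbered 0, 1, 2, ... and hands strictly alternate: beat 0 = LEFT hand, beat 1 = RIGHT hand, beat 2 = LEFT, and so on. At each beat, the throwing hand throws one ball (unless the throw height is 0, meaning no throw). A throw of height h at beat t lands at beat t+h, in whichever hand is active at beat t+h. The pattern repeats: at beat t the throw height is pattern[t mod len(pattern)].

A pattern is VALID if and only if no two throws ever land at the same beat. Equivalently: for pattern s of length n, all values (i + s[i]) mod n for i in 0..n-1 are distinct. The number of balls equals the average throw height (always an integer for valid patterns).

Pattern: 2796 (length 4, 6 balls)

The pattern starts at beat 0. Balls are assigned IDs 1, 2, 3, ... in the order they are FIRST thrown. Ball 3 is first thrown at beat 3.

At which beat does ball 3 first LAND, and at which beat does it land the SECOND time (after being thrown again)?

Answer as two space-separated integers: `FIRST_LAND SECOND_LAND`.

Beat 0 (L): throw ball1 h=2 -> lands@2:L; in-air after throw: [b1@2:L]
Beat 1 (R): throw ball2 h=7 -> lands@8:L; in-air after throw: [b1@2:L b2@8:L]
Beat 2 (L): throw ball1 h=9 -> lands@11:R; in-air after throw: [b2@8:L b1@11:R]
Beat 3 (R): throw ball3 h=6 -> lands@9:R; in-air after throw: [b2@8:L b3@9:R b1@11:R]
Beat 4 (L): throw ball4 h=2 -> lands@6:L; in-air after throw: [b4@6:L b2@8:L b3@9:R b1@11:R]
Beat 5 (R): throw ball5 h=7 -> lands@12:L; in-air after throw: [b4@6:L b2@8:L b3@9:R b1@11:R b5@12:L]
Beat 6 (L): throw ball4 h=9 -> lands@15:R; in-air after throw: [b2@8:L b3@9:R b1@11:R b5@12:L b4@15:R]
Beat 7 (R): throw ball6 h=6 -> lands@13:R; in-air after throw: [b2@8:L b3@9:R b1@11:R b5@12:L b6@13:R b4@15:R]
Beat 8 (L): throw ball2 h=2 -> lands@10:L; in-air after throw: [b3@9:R b2@10:L b1@11:R b5@12:L b6@13:R b4@15:R]
Beat 9 (R): throw ball3 h=7 -> lands@16:L; in-air after throw: [b2@10:L b1@11:R b5@12:L b6@13:R b4@15:R b3@16:L]
Beat 10 (L): throw ball2 h=9 -> lands@19:R; in-air after throw: [b1@11:R b5@12:L b6@13:R b4@15:R b3@16:L b2@19:R]
Beat 11 (R): throw ball1 h=6 -> lands@17:R; in-air after throw: [b5@12:L b6@13:R b4@15:R b3@16:L b1@17:R b2@19:R]
Beat 12 (L): throw ball5 h=2 -> lands@14:L; in-air after throw: [b6@13:R b5@14:L b4@15:R b3@16:L b1@17:R b2@19:R]
Beat 13 (R): throw ball6 h=7 -> lands@20:L; in-air after throw: [b5@14:L b4@15:R b3@16:L b1@17:R b2@19:R b6@20:L]
Ball 3: thrown@3 h=6 -> first land @9; rethrown@9 h=7 -> second land @16

Answer: 9 16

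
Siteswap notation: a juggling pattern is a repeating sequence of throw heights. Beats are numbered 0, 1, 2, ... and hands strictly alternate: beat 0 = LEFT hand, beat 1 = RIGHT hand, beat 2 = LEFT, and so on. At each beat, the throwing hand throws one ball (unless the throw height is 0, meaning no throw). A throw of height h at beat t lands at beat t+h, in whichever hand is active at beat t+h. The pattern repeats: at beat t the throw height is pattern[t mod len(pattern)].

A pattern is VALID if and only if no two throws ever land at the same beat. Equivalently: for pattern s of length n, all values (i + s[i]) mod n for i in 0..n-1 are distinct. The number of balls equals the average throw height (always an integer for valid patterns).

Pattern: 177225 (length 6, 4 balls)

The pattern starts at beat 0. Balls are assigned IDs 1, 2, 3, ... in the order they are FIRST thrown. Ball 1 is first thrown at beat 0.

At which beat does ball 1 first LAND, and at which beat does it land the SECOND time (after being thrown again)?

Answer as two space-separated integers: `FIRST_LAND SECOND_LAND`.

Beat 0 (L): throw ball1 h=1 -> lands@1:R; in-air after throw: [b1@1:R]
Beat 1 (R): throw ball1 h=7 -> lands@8:L; in-air after throw: [b1@8:L]
Beat 2 (L): throw ball2 h=7 -> lands@9:R; in-air after throw: [b1@8:L b2@9:R]
Beat 3 (R): throw ball3 h=2 -> lands@5:R; in-air after throw: [b3@5:R b1@8:L b2@9:R]
Beat 4 (L): throw ball4 h=2 -> lands@6:L; in-air after throw: [b3@5:R b4@6:L b1@8:L b2@9:R]
Beat 5 (R): throw ball3 h=5 -> lands@10:L; in-air after throw: [b4@6:L b1@8:L b2@9:R b3@10:L]
Beat 6 (L): throw ball4 h=1 -> lands@7:R; in-air after throw: [b4@7:R b1@8:L b2@9:R b3@10:L]
Beat 7 (R): throw ball4 h=7 -> lands@14:L; in-air after throw: [b1@8:L b2@9:R b3@10:L b4@14:L]
Beat 8 (L): throw ball1 h=7 -> lands@15:R; in-air after throw: [b2@9:R b3@10:L b4@14:L b1@15:R]
Ball 1: thrown@0 h=1 -> first land @1; rethrown@1 h=7 -> second land @8

Answer: 1 8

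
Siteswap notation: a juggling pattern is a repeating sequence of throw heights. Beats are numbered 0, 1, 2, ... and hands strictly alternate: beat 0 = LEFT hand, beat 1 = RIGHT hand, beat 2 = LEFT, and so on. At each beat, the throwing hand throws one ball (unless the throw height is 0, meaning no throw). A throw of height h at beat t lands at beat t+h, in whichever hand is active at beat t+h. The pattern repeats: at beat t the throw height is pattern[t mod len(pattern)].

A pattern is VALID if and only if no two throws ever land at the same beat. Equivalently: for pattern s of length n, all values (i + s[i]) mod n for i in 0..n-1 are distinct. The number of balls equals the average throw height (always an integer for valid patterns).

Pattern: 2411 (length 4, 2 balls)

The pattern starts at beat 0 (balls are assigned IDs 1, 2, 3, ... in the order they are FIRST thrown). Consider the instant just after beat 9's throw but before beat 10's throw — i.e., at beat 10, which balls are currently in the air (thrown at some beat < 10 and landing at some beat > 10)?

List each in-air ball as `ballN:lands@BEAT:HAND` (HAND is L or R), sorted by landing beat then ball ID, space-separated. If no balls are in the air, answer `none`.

Answer: ball2:lands@13:R

Derivation:
Beat 0 (L): throw ball1 h=2 -> lands@2:L; in-air after throw: [b1@2:L]
Beat 1 (R): throw ball2 h=4 -> lands@5:R; in-air after throw: [b1@2:L b2@5:R]
Beat 2 (L): throw ball1 h=1 -> lands@3:R; in-air after throw: [b1@3:R b2@5:R]
Beat 3 (R): throw ball1 h=1 -> lands@4:L; in-air after throw: [b1@4:L b2@5:R]
Beat 4 (L): throw ball1 h=2 -> lands@6:L; in-air after throw: [b2@5:R b1@6:L]
Beat 5 (R): throw ball2 h=4 -> lands@9:R; in-air after throw: [b1@6:L b2@9:R]
Beat 6 (L): throw ball1 h=1 -> lands@7:R; in-air after throw: [b1@7:R b2@9:R]
Beat 7 (R): throw ball1 h=1 -> lands@8:L; in-air after throw: [b1@8:L b2@9:R]
Beat 8 (L): throw ball1 h=2 -> lands@10:L; in-air after throw: [b2@9:R b1@10:L]
Beat 9 (R): throw ball2 h=4 -> lands@13:R; in-air after throw: [b1@10:L b2@13:R]
Beat 10 (L): throw ball1 h=1 -> lands@11:R; in-air after throw: [b1@11:R b2@13:R]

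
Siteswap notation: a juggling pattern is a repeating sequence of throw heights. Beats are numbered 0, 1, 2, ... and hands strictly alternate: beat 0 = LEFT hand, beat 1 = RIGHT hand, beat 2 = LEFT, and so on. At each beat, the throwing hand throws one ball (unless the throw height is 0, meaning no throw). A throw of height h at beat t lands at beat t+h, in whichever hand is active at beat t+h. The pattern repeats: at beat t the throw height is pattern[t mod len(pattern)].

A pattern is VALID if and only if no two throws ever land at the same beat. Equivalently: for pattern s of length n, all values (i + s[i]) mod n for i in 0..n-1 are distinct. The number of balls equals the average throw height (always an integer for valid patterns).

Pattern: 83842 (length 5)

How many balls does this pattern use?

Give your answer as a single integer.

Answer: 5

Derivation:
Pattern = [8, 3, 8, 4, 2], length n = 5
  position 0: throw height = 8, running sum = 8
  position 1: throw height = 3, running sum = 11
  position 2: throw height = 8, running sum = 19
  position 3: throw height = 4, running sum = 23
  position 4: throw height = 2, running sum = 25
Total sum = 25; balls = sum / n = 25 / 5 = 5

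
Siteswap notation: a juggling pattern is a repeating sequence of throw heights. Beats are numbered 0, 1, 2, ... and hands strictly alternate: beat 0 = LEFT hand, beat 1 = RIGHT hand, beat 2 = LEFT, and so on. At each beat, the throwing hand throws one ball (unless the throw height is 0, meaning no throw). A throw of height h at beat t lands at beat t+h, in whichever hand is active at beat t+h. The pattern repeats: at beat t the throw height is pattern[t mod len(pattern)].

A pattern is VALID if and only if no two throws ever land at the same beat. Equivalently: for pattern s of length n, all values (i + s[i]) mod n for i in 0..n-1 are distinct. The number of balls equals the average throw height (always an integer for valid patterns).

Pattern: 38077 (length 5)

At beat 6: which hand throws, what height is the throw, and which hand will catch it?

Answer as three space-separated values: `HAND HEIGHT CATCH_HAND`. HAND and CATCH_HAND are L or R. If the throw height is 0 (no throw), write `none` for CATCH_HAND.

Answer: L 8 L

Derivation:
Beat 6: 6 mod 2 = 0, so hand = L
Throw height = pattern[6 mod 5] = pattern[1] = 8
Lands at beat 6+8=14, 14 mod 2 = 0, so catch hand = L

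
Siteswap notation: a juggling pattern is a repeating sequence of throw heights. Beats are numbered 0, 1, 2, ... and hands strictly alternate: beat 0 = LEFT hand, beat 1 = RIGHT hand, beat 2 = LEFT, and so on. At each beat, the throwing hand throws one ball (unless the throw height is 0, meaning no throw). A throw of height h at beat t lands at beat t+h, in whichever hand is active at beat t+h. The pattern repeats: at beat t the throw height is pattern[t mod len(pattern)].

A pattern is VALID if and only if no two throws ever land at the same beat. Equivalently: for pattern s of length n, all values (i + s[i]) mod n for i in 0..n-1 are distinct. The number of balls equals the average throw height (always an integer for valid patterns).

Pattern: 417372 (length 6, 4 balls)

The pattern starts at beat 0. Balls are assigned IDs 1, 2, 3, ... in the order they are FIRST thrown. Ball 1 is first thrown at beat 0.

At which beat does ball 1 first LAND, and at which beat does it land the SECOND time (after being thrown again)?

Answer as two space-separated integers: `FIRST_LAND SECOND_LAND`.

Beat 0 (L): throw ball1 h=4 -> lands@4:L; in-air after throw: [b1@4:L]
Beat 1 (R): throw ball2 h=1 -> lands@2:L; in-air after throw: [b2@2:L b1@4:L]
Beat 2 (L): throw ball2 h=7 -> lands@9:R; in-air after throw: [b1@4:L b2@9:R]
Beat 3 (R): throw ball3 h=3 -> lands@6:L; in-air after throw: [b1@4:L b3@6:L b2@9:R]
Beat 4 (L): throw ball1 h=7 -> lands@11:R; in-air after throw: [b3@6:L b2@9:R b1@11:R]
Beat 5 (R): throw ball4 h=2 -> lands@7:R; in-air after throw: [b3@6:L b4@7:R b2@9:R b1@11:R]
Beat 6 (L): throw ball3 h=4 -> lands@10:L; in-air after throw: [b4@7:R b2@9:R b3@10:L b1@11:R]
Beat 7 (R): throw ball4 h=1 -> lands@8:L; in-air after throw: [b4@8:L b2@9:R b3@10:L b1@11:R]
Beat 8 (L): throw ball4 h=7 -> lands@15:R; in-air after throw: [b2@9:R b3@10:L b1@11:R b4@15:R]
Beat 9 (R): throw ball2 h=3 -> lands@12:L; in-air after throw: [b3@10:L b1@11:R b2@12:L b4@15:R]
Beat 10 (L): throw ball3 h=7 -> lands@17:R; in-air after throw: [b1@11:R b2@12:L b4@15:R b3@17:R]
Beat 11 (R): throw ball1 h=2 -> lands@13:R; in-air after throw: [b2@12:L b1@13:R b4@15:R b3@17:R]
Ball 1: thrown@0 h=4 -> first land @4; rethrown@4 h=7 -> second land @11

Answer: 4 11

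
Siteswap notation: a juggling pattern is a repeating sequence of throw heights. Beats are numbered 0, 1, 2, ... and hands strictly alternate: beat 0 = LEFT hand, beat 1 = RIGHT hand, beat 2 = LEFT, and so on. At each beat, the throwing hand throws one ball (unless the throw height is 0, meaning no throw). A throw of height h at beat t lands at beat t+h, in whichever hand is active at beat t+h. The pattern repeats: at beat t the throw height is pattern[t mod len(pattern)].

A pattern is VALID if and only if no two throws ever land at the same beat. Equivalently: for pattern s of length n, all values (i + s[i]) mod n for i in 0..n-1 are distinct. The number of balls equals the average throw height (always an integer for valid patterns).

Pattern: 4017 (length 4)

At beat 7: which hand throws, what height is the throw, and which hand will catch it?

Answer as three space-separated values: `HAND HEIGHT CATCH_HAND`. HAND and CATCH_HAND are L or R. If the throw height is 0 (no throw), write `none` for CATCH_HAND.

Answer: R 7 L

Derivation:
Beat 7: 7 mod 2 = 1, so hand = R
Throw height = pattern[7 mod 4] = pattern[3] = 7
Lands at beat 7+7=14, 14 mod 2 = 0, so catch hand = L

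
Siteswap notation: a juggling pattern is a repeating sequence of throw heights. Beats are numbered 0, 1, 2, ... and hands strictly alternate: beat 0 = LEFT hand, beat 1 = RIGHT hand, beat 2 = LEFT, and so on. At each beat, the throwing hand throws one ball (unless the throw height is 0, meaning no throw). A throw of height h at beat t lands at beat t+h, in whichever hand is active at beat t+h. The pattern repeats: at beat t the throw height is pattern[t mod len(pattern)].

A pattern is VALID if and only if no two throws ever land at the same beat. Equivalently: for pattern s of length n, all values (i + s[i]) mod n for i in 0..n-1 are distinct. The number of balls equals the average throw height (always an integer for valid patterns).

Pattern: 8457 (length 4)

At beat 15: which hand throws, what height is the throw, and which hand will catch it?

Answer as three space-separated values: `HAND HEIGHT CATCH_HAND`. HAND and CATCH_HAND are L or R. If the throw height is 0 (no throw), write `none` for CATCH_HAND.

Answer: R 7 L

Derivation:
Beat 15: 15 mod 2 = 1, so hand = R
Throw height = pattern[15 mod 4] = pattern[3] = 7
Lands at beat 15+7=22, 22 mod 2 = 0, so catch hand = L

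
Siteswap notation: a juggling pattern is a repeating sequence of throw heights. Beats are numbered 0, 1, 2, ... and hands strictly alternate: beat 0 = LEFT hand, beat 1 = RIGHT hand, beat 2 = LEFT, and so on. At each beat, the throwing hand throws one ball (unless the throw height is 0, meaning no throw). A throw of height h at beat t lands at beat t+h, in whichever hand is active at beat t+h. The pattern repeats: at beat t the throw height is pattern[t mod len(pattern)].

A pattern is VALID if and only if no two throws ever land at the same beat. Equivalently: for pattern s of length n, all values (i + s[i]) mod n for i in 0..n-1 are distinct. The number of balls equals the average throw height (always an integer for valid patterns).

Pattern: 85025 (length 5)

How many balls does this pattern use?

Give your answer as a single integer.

Pattern = [8, 5, 0, 2, 5], length n = 5
  position 0: throw height = 8, running sum = 8
  position 1: throw height = 5, running sum = 13
  position 2: throw height = 0, running sum = 13
  position 3: throw height = 2, running sum = 15
  position 4: throw height = 5, running sum = 20
Total sum = 20; balls = sum / n = 20 / 5 = 4

Answer: 4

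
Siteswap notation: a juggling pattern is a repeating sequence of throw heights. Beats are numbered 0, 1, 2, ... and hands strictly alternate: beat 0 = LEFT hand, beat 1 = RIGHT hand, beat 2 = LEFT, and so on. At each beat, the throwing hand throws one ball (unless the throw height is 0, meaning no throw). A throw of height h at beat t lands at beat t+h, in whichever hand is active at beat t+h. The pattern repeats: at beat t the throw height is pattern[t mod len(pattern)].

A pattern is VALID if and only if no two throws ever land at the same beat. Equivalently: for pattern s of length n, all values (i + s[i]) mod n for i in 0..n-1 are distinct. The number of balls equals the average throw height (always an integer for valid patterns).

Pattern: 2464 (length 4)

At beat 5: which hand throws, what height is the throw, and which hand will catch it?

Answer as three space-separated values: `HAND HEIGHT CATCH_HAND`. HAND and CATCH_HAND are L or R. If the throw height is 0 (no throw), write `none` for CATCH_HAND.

Answer: R 4 R

Derivation:
Beat 5: 5 mod 2 = 1, so hand = R
Throw height = pattern[5 mod 4] = pattern[1] = 4
Lands at beat 5+4=9, 9 mod 2 = 1, so catch hand = R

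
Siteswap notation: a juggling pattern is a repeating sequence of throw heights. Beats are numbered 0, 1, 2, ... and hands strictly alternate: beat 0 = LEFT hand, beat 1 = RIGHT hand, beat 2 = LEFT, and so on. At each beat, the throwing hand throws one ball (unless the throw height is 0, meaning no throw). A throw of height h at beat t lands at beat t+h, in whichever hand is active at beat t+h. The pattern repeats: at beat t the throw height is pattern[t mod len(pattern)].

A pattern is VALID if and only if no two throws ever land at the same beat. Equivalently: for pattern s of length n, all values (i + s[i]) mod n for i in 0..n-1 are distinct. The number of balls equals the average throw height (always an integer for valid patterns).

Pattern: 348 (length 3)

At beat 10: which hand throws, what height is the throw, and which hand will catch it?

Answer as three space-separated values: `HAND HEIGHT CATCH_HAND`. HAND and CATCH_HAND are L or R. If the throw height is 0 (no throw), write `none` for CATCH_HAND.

Beat 10: 10 mod 2 = 0, so hand = L
Throw height = pattern[10 mod 3] = pattern[1] = 4
Lands at beat 10+4=14, 14 mod 2 = 0, so catch hand = L

Answer: L 4 L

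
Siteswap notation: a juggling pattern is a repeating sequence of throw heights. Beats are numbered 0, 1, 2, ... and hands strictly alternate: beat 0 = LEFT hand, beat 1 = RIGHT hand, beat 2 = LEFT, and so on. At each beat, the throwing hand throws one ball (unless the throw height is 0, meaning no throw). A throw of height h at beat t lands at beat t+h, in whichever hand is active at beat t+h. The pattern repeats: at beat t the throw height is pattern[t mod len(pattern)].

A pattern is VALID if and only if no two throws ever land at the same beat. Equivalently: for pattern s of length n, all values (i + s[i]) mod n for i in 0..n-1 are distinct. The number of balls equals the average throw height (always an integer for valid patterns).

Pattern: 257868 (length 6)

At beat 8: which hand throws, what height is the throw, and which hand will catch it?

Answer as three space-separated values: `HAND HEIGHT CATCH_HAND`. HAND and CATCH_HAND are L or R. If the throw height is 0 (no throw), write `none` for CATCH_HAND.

Beat 8: 8 mod 2 = 0, so hand = L
Throw height = pattern[8 mod 6] = pattern[2] = 7
Lands at beat 8+7=15, 15 mod 2 = 1, so catch hand = R

Answer: L 7 R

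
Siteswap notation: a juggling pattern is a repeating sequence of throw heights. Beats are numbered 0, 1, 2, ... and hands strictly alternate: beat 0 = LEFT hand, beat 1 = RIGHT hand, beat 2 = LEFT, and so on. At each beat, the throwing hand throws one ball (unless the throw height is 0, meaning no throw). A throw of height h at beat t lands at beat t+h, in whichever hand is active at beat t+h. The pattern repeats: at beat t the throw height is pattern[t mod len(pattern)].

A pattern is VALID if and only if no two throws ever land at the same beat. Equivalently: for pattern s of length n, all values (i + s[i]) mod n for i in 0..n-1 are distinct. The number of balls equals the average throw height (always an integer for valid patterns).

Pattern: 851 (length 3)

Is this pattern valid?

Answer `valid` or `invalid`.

i=0: (i + s[i]) mod n = (0 + 8) mod 3 = 2
i=1: (i + s[i]) mod n = (1 + 5) mod 3 = 0
i=2: (i + s[i]) mod n = (2 + 1) mod 3 = 0
Residues: [2, 0, 0], distinct: False

Answer: invalid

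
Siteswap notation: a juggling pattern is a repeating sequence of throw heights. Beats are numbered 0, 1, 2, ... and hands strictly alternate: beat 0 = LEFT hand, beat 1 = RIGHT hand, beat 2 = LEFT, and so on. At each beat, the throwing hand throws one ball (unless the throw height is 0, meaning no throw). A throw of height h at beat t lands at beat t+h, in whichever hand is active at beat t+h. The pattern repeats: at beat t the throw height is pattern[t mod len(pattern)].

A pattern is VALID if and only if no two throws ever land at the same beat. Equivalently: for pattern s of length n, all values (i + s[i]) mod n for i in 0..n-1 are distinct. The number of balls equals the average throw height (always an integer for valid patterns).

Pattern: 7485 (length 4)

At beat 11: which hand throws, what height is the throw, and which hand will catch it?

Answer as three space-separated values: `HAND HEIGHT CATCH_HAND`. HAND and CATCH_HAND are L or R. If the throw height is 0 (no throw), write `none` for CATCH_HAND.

Beat 11: 11 mod 2 = 1, so hand = R
Throw height = pattern[11 mod 4] = pattern[3] = 5
Lands at beat 11+5=16, 16 mod 2 = 0, so catch hand = L

Answer: R 5 L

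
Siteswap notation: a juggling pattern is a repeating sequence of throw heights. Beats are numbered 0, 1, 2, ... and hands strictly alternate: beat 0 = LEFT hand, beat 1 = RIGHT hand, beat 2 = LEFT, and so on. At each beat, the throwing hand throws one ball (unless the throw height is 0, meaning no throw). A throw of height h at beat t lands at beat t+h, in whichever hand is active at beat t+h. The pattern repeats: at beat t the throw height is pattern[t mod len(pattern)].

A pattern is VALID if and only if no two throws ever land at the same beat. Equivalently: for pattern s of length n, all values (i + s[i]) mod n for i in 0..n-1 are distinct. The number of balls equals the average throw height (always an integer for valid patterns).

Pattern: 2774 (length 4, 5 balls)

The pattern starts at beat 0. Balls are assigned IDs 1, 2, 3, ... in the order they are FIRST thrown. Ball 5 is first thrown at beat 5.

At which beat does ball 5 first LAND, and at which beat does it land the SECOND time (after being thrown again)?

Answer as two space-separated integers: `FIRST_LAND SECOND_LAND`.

Answer: 12 14

Derivation:
Beat 0 (L): throw ball1 h=2 -> lands@2:L; in-air after throw: [b1@2:L]
Beat 1 (R): throw ball2 h=7 -> lands@8:L; in-air after throw: [b1@2:L b2@8:L]
Beat 2 (L): throw ball1 h=7 -> lands@9:R; in-air after throw: [b2@8:L b1@9:R]
Beat 3 (R): throw ball3 h=4 -> lands@7:R; in-air after throw: [b3@7:R b2@8:L b1@9:R]
Beat 4 (L): throw ball4 h=2 -> lands@6:L; in-air after throw: [b4@6:L b3@7:R b2@8:L b1@9:R]
Beat 5 (R): throw ball5 h=7 -> lands@12:L; in-air after throw: [b4@6:L b3@7:R b2@8:L b1@9:R b5@12:L]
Beat 6 (L): throw ball4 h=7 -> lands@13:R; in-air after throw: [b3@7:R b2@8:L b1@9:R b5@12:L b4@13:R]
Beat 7 (R): throw ball3 h=4 -> lands@11:R; in-air after throw: [b2@8:L b1@9:R b3@11:R b5@12:L b4@13:R]
Beat 8 (L): throw ball2 h=2 -> lands@10:L; in-air after throw: [b1@9:R b2@10:L b3@11:R b5@12:L b4@13:R]
Beat 9 (R): throw ball1 h=7 -> lands@16:L; in-air after throw: [b2@10:L b3@11:R b5@12:L b4@13:R b1@16:L]
Beat 10 (L): throw ball2 h=7 -> lands@17:R; in-air after throw: [b3@11:R b5@12:L b4@13:R b1@16:L b2@17:R]
Beat 11 (R): throw ball3 h=4 -> lands@15:R; in-air after throw: [b5@12:L b4@13:R b3@15:R b1@16:L b2@17:R]
Beat 12 (L): throw ball5 h=2 -> lands@14:L; in-air after throw: [b4@13:R b5@14:L b3@15:R b1@16:L b2@17:R]
Beat 13 (R): throw ball4 h=7 -> lands@20:L; in-air after throw: [b5@14:L b3@15:R b1@16:L b2@17:R b4@20:L]
Beat 14 (L): throw ball5 h=7 -> lands@21:R; in-air after throw: [b3@15:R b1@16:L b2@17:R b4@20:L b5@21:R]
Ball 5: thrown@5 h=7 -> first land @12; rethrown@12 h=2 -> second land @14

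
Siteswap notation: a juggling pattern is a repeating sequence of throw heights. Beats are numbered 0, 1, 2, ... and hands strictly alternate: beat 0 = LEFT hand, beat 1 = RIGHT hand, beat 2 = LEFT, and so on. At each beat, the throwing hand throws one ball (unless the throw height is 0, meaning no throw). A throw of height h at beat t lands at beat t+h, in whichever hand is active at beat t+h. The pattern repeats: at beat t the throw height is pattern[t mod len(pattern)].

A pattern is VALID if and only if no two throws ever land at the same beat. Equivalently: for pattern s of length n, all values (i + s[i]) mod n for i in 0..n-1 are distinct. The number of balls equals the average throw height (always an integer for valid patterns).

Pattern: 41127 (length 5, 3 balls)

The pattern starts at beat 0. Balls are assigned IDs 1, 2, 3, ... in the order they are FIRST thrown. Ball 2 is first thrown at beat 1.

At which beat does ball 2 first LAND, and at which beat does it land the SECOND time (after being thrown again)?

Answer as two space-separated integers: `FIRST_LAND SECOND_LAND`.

Answer: 2 3

Derivation:
Beat 0 (L): throw ball1 h=4 -> lands@4:L; in-air after throw: [b1@4:L]
Beat 1 (R): throw ball2 h=1 -> lands@2:L; in-air after throw: [b2@2:L b1@4:L]
Beat 2 (L): throw ball2 h=1 -> lands@3:R; in-air after throw: [b2@3:R b1@4:L]
Beat 3 (R): throw ball2 h=2 -> lands@5:R; in-air after throw: [b1@4:L b2@5:R]
Ball 2: thrown@1 h=1 -> first land @2; rethrown@2 h=1 -> second land @3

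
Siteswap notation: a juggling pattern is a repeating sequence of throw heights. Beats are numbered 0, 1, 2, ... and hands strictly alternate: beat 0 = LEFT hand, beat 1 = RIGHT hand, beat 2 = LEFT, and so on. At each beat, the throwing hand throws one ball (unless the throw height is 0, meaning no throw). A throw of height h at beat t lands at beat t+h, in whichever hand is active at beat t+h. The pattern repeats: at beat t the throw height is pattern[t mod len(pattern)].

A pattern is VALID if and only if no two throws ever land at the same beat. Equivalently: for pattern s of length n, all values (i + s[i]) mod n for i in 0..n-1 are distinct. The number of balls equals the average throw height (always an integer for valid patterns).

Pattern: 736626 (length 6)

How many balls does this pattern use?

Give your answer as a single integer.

Pattern = [7, 3, 6, 6, 2, 6], length n = 6
  position 0: throw height = 7, running sum = 7
  position 1: throw height = 3, running sum = 10
  position 2: throw height = 6, running sum = 16
  position 3: throw height = 6, running sum = 22
  position 4: throw height = 2, running sum = 24
  position 5: throw height = 6, running sum = 30
Total sum = 30; balls = sum / n = 30 / 6 = 5

Answer: 5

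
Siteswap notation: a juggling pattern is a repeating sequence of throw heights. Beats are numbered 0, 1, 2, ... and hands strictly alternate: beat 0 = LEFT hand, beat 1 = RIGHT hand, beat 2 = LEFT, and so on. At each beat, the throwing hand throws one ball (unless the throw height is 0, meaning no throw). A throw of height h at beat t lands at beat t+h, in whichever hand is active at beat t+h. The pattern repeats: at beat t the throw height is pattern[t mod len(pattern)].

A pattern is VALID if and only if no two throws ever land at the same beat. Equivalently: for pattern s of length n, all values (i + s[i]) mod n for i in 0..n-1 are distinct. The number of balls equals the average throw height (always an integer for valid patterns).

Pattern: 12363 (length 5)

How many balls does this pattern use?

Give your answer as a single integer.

Pattern = [1, 2, 3, 6, 3], length n = 5
  position 0: throw height = 1, running sum = 1
  position 1: throw height = 2, running sum = 3
  position 2: throw height = 3, running sum = 6
  position 3: throw height = 6, running sum = 12
  position 4: throw height = 3, running sum = 15
Total sum = 15; balls = sum / n = 15 / 5 = 3

Answer: 3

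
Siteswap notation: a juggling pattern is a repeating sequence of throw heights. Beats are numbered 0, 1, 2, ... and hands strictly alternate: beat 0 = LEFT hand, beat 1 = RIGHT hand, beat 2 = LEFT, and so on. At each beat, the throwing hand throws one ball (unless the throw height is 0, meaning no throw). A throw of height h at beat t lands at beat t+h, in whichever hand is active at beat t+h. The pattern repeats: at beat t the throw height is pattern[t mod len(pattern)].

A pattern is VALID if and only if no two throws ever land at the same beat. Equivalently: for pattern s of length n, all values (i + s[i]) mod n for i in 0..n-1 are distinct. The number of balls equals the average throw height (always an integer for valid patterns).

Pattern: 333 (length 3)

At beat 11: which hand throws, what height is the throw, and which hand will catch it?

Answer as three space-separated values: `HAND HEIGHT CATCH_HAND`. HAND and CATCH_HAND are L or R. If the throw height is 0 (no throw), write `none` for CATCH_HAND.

Answer: R 3 L

Derivation:
Beat 11: 11 mod 2 = 1, so hand = R
Throw height = pattern[11 mod 3] = pattern[2] = 3
Lands at beat 11+3=14, 14 mod 2 = 0, so catch hand = L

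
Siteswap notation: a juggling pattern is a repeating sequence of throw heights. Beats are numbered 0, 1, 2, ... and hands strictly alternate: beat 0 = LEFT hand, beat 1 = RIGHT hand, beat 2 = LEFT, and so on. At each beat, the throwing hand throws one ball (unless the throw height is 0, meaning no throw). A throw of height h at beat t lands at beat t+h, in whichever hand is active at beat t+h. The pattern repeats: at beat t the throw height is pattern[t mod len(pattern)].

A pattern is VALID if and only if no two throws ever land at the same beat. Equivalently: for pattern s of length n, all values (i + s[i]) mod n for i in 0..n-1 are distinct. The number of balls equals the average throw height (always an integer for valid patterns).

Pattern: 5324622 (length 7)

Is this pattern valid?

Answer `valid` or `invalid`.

i=0: (i + s[i]) mod n = (0 + 5) mod 7 = 5
i=1: (i + s[i]) mod n = (1 + 3) mod 7 = 4
i=2: (i + s[i]) mod n = (2 + 2) mod 7 = 4
i=3: (i + s[i]) mod n = (3 + 4) mod 7 = 0
i=4: (i + s[i]) mod n = (4 + 6) mod 7 = 3
i=5: (i + s[i]) mod n = (5 + 2) mod 7 = 0
i=6: (i + s[i]) mod n = (6 + 2) mod 7 = 1
Residues: [5, 4, 4, 0, 3, 0, 1], distinct: False

Answer: invalid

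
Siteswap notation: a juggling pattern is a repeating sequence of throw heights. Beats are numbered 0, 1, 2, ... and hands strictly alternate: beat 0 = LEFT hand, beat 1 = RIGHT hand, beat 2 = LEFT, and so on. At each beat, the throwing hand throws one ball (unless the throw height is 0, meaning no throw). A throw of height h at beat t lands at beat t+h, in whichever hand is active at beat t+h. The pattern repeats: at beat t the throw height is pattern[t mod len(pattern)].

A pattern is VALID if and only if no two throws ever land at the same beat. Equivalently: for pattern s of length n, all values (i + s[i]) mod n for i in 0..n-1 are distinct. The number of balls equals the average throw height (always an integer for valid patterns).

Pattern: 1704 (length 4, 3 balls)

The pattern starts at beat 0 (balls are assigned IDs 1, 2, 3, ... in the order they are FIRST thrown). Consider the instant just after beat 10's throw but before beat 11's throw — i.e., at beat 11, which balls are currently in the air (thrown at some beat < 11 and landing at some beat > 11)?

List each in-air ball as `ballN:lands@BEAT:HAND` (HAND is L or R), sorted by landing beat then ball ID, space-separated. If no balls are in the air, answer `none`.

Answer: ball3:lands@12:L ball1:lands@16:L

Derivation:
Beat 0 (L): throw ball1 h=1 -> lands@1:R; in-air after throw: [b1@1:R]
Beat 1 (R): throw ball1 h=7 -> lands@8:L; in-air after throw: [b1@8:L]
Beat 3 (R): throw ball2 h=4 -> lands@7:R; in-air after throw: [b2@7:R b1@8:L]
Beat 4 (L): throw ball3 h=1 -> lands@5:R; in-air after throw: [b3@5:R b2@7:R b1@8:L]
Beat 5 (R): throw ball3 h=7 -> lands@12:L; in-air after throw: [b2@7:R b1@8:L b3@12:L]
Beat 7 (R): throw ball2 h=4 -> lands@11:R; in-air after throw: [b1@8:L b2@11:R b3@12:L]
Beat 8 (L): throw ball1 h=1 -> lands@9:R; in-air after throw: [b1@9:R b2@11:R b3@12:L]
Beat 9 (R): throw ball1 h=7 -> lands@16:L; in-air after throw: [b2@11:R b3@12:L b1@16:L]
Beat 11 (R): throw ball2 h=4 -> lands@15:R; in-air after throw: [b3@12:L b2@15:R b1@16:L]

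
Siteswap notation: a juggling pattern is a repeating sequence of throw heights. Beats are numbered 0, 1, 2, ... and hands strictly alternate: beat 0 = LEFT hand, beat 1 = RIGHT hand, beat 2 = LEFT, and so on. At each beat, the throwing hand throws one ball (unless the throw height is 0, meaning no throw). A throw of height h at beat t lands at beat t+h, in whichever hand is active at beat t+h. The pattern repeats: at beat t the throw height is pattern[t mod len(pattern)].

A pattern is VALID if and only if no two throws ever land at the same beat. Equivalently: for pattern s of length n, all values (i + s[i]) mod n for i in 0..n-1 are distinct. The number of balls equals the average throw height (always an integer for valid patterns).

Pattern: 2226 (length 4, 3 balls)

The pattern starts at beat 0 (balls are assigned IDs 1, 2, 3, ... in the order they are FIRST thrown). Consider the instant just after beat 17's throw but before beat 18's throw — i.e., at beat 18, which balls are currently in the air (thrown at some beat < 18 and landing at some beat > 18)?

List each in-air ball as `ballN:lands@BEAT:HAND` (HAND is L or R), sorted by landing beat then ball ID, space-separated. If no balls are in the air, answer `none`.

Answer: ball2:lands@19:R ball3:lands@21:R

Derivation:
Beat 0 (L): throw ball1 h=2 -> lands@2:L; in-air after throw: [b1@2:L]
Beat 1 (R): throw ball2 h=2 -> lands@3:R; in-air after throw: [b1@2:L b2@3:R]
Beat 2 (L): throw ball1 h=2 -> lands@4:L; in-air after throw: [b2@3:R b1@4:L]
Beat 3 (R): throw ball2 h=6 -> lands@9:R; in-air after throw: [b1@4:L b2@9:R]
Beat 4 (L): throw ball1 h=2 -> lands@6:L; in-air after throw: [b1@6:L b2@9:R]
Beat 5 (R): throw ball3 h=2 -> lands@7:R; in-air after throw: [b1@6:L b3@7:R b2@9:R]
Beat 6 (L): throw ball1 h=2 -> lands@8:L; in-air after throw: [b3@7:R b1@8:L b2@9:R]
Beat 7 (R): throw ball3 h=6 -> lands@13:R; in-air after throw: [b1@8:L b2@9:R b3@13:R]
Beat 8 (L): throw ball1 h=2 -> lands@10:L; in-air after throw: [b2@9:R b1@10:L b3@13:R]
Beat 9 (R): throw ball2 h=2 -> lands@11:R; in-air after throw: [b1@10:L b2@11:R b3@13:R]
Beat 10 (L): throw ball1 h=2 -> lands@12:L; in-air after throw: [b2@11:R b1@12:L b3@13:R]
Beat 11 (R): throw ball2 h=6 -> lands@17:R; in-air after throw: [b1@12:L b3@13:R b2@17:R]
Beat 12 (L): throw ball1 h=2 -> lands@14:L; in-air after throw: [b3@13:R b1@14:L b2@17:R]
Beat 13 (R): throw ball3 h=2 -> lands@15:R; in-air after throw: [b1@14:L b3@15:R b2@17:R]
Beat 14 (L): throw ball1 h=2 -> lands@16:L; in-air after throw: [b3@15:R b1@16:L b2@17:R]
Beat 15 (R): throw ball3 h=6 -> lands@21:R; in-air after throw: [b1@16:L b2@17:R b3@21:R]
Beat 16 (L): throw ball1 h=2 -> lands@18:L; in-air after throw: [b2@17:R b1@18:L b3@21:R]
Beat 17 (R): throw ball2 h=2 -> lands@19:R; in-air after throw: [b1@18:L b2@19:R b3@21:R]
Beat 18 (L): throw ball1 h=2 -> lands@20:L; in-air after throw: [b2@19:R b1@20:L b3@21:R]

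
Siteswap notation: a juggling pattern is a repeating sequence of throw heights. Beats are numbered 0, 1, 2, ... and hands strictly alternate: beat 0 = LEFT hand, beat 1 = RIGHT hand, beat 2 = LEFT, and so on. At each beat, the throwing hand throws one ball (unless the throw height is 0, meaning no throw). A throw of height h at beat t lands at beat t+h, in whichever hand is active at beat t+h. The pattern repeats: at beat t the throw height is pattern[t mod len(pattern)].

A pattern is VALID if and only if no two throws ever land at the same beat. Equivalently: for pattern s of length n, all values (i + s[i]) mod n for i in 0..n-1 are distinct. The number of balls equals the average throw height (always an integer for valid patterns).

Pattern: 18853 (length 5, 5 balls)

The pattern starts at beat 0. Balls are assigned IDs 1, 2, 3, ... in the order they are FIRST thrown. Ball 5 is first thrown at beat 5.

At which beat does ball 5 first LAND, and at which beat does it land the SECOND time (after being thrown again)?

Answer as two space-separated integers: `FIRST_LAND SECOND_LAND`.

Beat 0 (L): throw ball1 h=1 -> lands@1:R; in-air after throw: [b1@1:R]
Beat 1 (R): throw ball1 h=8 -> lands@9:R; in-air after throw: [b1@9:R]
Beat 2 (L): throw ball2 h=8 -> lands@10:L; in-air after throw: [b1@9:R b2@10:L]
Beat 3 (R): throw ball3 h=5 -> lands@8:L; in-air after throw: [b3@8:L b1@9:R b2@10:L]
Beat 4 (L): throw ball4 h=3 -> lands@7:R; in-air after throw: [b4@7:R b3@8:L b1@9:R b2@10:L]
Beat 5 (R): throw ball5 h=1 -> lands@6:L; in-air after throw: [b5@6:L b4@7:R b3@8:L b1@9:R b2@10:L]
Beat 6 (L): throw ball5 h=8 -> lands@14:L; in-air after throw: [b4@7:R b3@8:L b1@9:R b2@10:L b5@14:L]
Beat 7 (R): throw ball4 h=8 -> lands@15:R; in-air after throw: [b3@8:L b1@9:R b2@10:L b5@14:L b4@15:R]
Beat 8 (L): throw ball3 h=5 -> lands@13:R; in-air after throw: [b1@9:R b2@10:L b3@13:R b5@14:L b4@15:R]
Beat 9 (R): throw ball1 h=3 -> lands@12:L; in-air after throw: [b2@10:L b1@12:L b3@13:R b5@14:L b4@15:R]
Beat 10 (L): throw ball2 h=1 -> lands@11:R; in-air after throw: [b2@11:R b1@12:L b3@13:R b5@14:L b4@15:R]
Beat 11 (R): throw ball2 h=8 -> lands@19:R; in-air after throw: [b1@12:L b3@13:R b5@14:L b4@15:R b2@19:R]
Beat 12 (L): throw ball1 h=8 -> lands@20:L; in-air after throw: [b3@13:R b5@14:L b4@15:R b2@19:R b1@20:L]
Beat 13 (R): throw ball3 h=5 -> lands@18:L; in-air after throw: [b5@14:L b4@15:R b3@18:L b2@19:R b1@20:L]
Beat 14 (L): throw ball5 h=3 -> lands@17:R; in-air after throw: [b4@15:R b5@17:R b3@18:L b2@19:R b1@20:L]
Ball 5: thrown@5 h=1 -> first land @6; rethrown@6 h=8 -> second land @14

Answer: 6 14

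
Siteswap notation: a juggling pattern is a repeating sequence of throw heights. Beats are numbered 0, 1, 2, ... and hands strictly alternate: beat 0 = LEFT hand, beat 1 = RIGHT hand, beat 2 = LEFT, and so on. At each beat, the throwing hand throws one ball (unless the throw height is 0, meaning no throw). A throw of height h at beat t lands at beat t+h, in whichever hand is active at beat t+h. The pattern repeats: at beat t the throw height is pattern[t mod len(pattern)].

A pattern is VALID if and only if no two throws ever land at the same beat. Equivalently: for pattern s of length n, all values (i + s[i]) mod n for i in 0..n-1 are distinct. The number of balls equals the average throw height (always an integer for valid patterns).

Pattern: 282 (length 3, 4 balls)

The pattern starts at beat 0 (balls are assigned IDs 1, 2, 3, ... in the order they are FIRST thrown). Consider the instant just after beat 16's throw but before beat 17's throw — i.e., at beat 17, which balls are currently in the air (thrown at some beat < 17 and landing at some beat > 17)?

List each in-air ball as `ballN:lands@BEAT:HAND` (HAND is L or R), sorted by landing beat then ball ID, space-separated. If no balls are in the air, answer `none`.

Answer: ball4:lands@18:L ball2:lands@21:R ball1:lands@24:L

Derivation:
Beat 0 (L): throw ball1 h=2 -> lands@2:L; in-air after throw: [b1@2:L]
Beat 1 (R): throw ball2 h=8 -> lands@9:R; in-air after throw: [b1@2:L b2@9:R]
Beat 2 (L): throw ball1 h=2 -> lands@4:L; in-air after throw: [b1@4:L b2@9:R]
Beat 3 (R): throw ball3 h=2 -> lands@5:R; in-air after throw: [b1@4:L b3@5:R b2@9:R]
Beat 4 (L): throw ball1 h=8 -> lands@12:L; in-air after throw: [b3@5:R b2@9:R b1@12:L]
Beat 5 (R): throw ball3 h=2 -> lands@7:R; in-air after throw: [b3@7:R b2@9:R b1@12:L]
Beat 6 (L): throw ball4 h=2 -> lands@8:L; in-air after throw: [b3@7:R b4@8:L b2@9:R b1@12:L]
Beat 7 (R): throw ball3 h=8 -> lands@15:R; in-air after throw: [b4@8:L b2@9:R b1@12:L b3@15:R]
Beat 8 (L): throw ball4 h=2 -> lands@10:L; in-air after throw: [b2@9:R b4@10:L b1@12:L b3@15:R]
Beat 9 (R): throw ball2 h=2 -> lands@11:R; in-air after throw: [b4@10:L b2@11:R b1@12:L b3@15:R]
Beat 10 (L): throw ball4 h=8 -> lands@18:L; in-air after throw: [b2@11:R b1@12:L b3@15:R b4@18:L]
Beat 11 (R): throw ball2 h=2 -> lands@13:R; in-air after throw: [b1@12:L b2@13:R b3@15:R b4@18:L]
Beat 12 (L): throw ball1 h=2 -> lands@14:L; in-air after throw: [b2@13:R b1@14:L b3@15:R b4@18:L]
Beat 13 (R): throw ball2 h=8 -> lands@21:R; in-air after throw: [b1@14:L b3@15:R b4@18:L b2@21:R]
Beat 14 (L): throw ball1 h=2 -> lands@16:L; in-air after throw: [b3@15:R b1@16:L b4@18:L b2@21:R]
Beat 15 (R): throw ball3 h=2 -> lands@17:R; in-air after throw: [b1@16:L b3@17:R b4@18:L b2@21:R]
Beat 16 (L): throw ball1 h=8 -> lands@24:L; in-air after throw: [b3@17:R b4@18:L b2@21:R b1@24:L]
Beat 17 (R): throw ball3 h=2 -> lands@19:R; in-air after throw: [b4@18:L b3@19:R b2@21:R b1@24:L]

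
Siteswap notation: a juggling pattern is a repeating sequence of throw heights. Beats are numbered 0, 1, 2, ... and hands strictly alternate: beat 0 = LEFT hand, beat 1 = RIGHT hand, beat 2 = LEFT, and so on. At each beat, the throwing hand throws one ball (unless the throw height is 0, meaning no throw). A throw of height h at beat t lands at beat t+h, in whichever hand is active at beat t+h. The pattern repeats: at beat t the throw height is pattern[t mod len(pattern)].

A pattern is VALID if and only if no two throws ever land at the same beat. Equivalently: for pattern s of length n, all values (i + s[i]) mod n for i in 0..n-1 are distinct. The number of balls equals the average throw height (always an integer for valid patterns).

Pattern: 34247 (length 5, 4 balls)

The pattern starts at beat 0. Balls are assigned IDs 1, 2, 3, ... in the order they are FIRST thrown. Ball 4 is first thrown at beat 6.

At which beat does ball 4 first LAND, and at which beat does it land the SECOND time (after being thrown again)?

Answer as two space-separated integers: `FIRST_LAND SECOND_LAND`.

Answer: 10 13

Derivation:
Beat 0 (L): throw ball1 h=3 -> lands@3:R; in-air after throw: [b1@3:R]
Beat 1 (R): throw ball2 h=4 -> lands@5:R; in-air after throw: [b1@3:R b2@5:R]
Beat 2 (L): throw ball3 h=2 -> lands@4:L; in-air after throw: [b1@3:R b3@4:L b2@5:R]
Beat 3 (R): throw ball1 h=4 -> lands@7:R; in-air after throw: [b3@4:L b2@5:R b1@7:R]
Beat 4 (L): throw ball3 h=7 -> lands@11:R; in-air after throw: [b2@5:R b1@7:R b3@11:R]
Beat 5 (R): throw ball2 h=3 -> lands@8:L; in-air after throw: [b1@7:R b2@8:L b3@11:R]
Beat 6 (L): throw ball4 h=4 -> lands@10:L; in-air after throw: [b1@7:R b2@8:L b4@10:L b3@11:R]
Beat 7 (R): throw ball1 h=2 -> lands@9:R; in-air after throw: [b2@8:L b1@9:R b4@10:L b3@11:R]
Beat 8 (L): throw ball2 h=4 -> lands@12:L; in-air after throw: [b1@9:R b4@10:L b3@11:R b2@12:L]
Beat 9 (R): throw ball1 h=7 -> lands@16:L; in-air after throw: [b4@10:L b3@11:R b2@12:L b1@16:L]
Beat 10 (L): throw ball4 h=3 -> lands@13:R; in-air after throw: [b3@11:R b2@12:L b4@13:R b1@16:L]
Beat 11 (R): throw ball3 h=4 -> lands@15:R; in-air after throw: [b2@12:L b4@13:R b3@15:R b1@16:L]
Beat 12 (L): throw ball2 h=2 -> lands@14:L; in-air after throw: [b4@13:R b2@14:L b3@15:R b1@16:L]
Beat 13 (R): throw ball4 h=4 -> lands@17:R; in-air after throw: [b2@14:L b3@15:R b1@16:L b4@17:R]
Ball 4: thrown@6 h=4 -> first land @10; rethrown@10 h=3 -> second land @13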